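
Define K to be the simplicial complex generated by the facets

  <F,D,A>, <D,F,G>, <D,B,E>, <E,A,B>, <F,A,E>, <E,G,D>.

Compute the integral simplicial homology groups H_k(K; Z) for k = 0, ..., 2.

Take the total order A < B < D < E < F < G on the vertex set. Then K (dimension 2) consists of the simplices:

  0-simplices (6): A, B, D, E, F, G
  1-simplices (12): AB, AD, AE, AF, BD, BE, DE, DF, DG, EF, EG, FG
  2-simplices (6): ABE, ADF, AEF, BDE, DEG, DFG

giving chain groups C_0 ≅ Z^6, C_1 ≅ Z^12, C_2 ≅ Z^6.

The boundary map ∂_1: C_1 → C_0 maps an edge to its endpoints' difference, ∂[p,q] = q − p.
The resulting 6×12 matrix has rank 5, and its Smith normal form has invariant factors (1,1,1,1,1).

The boundary map ∂_2: C_2 → C_1 sends each 2-simplex [p,q,r] to [q,r] − [p,r] + [p,q]. For instance
  ∂ADF = DF − AF + AD,
  ∂ABE = BE − AE + AB.
The resulting 12×6 matrix has rank 6, and its Smith normal form has invariant factors (1,1,1,1,1,1).

From H_k ≅ ker(∂_k) / im(∂_{k+1}) we obtain:

  H_0: rank C_0 − rank ∂_1 = 6 − 5 = 1, and the invariant factors of ∂_1 are all 1, so H_0 ≅ Z.
  H_1: rank ker ∂_1 − rank ∂_2 = (12 − 5) − 6 = 1, and the invariant factors of ∂_2 are all 1, so H_1 ≅ Z.
  H_2: rank ker ∂_2 − rank ∂_3 = (6 − 6) − 0 = 0, and there is no ∂_3, so H_2 ≅ 0.

As a check, the Euler characteristic is 6 − 12 + 6 = 0, which agrees with 1 − 1 + 0 = 0.
(K is a triangulation of the cylinder S^1 x I.)

H_0 = Z,  H_1 = Z,  H_2 = 0.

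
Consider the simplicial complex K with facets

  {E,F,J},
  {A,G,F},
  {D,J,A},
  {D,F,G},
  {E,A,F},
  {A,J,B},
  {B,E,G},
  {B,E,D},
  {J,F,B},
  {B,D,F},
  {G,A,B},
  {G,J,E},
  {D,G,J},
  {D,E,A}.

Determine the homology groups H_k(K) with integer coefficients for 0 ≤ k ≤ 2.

H_0 ≅ Z,  H_1 ≅ Z^2,  H_2 ≅ Z.

Fix the vertex order A < B < D < E < F < G < J and write every simplex with vertices in increasing order. Then dim K = 2 and the simplices of K are:

  0-simplices (7): A, B, D, E, F, G, J
  1-simplices (21): AB, AD, AE, AF, AG, AJ, BD, BE, BF, BG, BJ, DE, DF, DG, DJ, EF, EG, EJ, FG, FJ, GJ
  2-simplices (14): ABG, ABJ, ADE, ADJ, AEF, AFG, BDE, BDF, BEG, BFJ, DFG, DGJ, EFJ, EGJ

so the chain groups are C_0 ≅ Z^7, C_1 ≅ Z^21, C_2 ≅ Z^14.

∂_1: C_1 → C_0 is given by ∂[p,q] = [q] − [p].
This gives a 7×21 integer matrix of rank 6; reducing to Smith normal form yields diagonal entries (1,1,1,1,1,1).

∂_2: C_2 → C_1 maps a triangle to the signed sum of its edges. For instance
  ∂AEF = EF − AF + AE,
  ∂EFJ = FJ − EJ + EF.
The resulting 21×14 matrix has rank 13, and its Smith normal form has invariant factors (1,1,1,1,1,1,1,1,1,1,1,1,1).

Computing H_k = (kernel of ∂_k) / (image of ∂_{k+1}):

  H_0: rank C_0 − rank ∂_1 = 7 − 6 = 1, and the invariant factors of ∂_1 are all 1, so H_0 = Z.
  H_1: rank ker ∂_1 − rank ∂_2 = (21 − 6) − 13 = 2, and the invariant factors of ∂_2 are all 1, so H_1 = Z^2.
  H_2: rank ker ∂_2 − rank ∂_3 = (14 − 13) − 0 = 1, and there is no ∂_3, so H_2 = Z.

As a check, the Euler characteristic is 7 − 21 + 14 = 0, which agrees with 1 − 2 + 1 = 0.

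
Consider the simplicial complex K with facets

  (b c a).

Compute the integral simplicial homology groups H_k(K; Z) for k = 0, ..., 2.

H_0 ≅ Z,  H_1 = 0,  H_2 = 0.

K has 3 vertices, 3 edges, 1 triangle.
rank ∂_0 = 0, rank ∂_1 = 2 ⇒ b_0 = 3 − 0 − 2 = 1; all invariant factors of ∂_1 are 1 so no torsion. So H_0 = Z.
rank ∂_1 = 2, rank ∂_2 = 1 ⇒ b_1 = 3 − 2 − 1 = 0; all invariant factors of ∂_2 are 1 so no torsion. So H_1 = 0.
rank ∂_2 = 1, rank ∂_3 = 0 ⇒ b_2 = 1 − 1 − 0 = 0. So H_2 = 0.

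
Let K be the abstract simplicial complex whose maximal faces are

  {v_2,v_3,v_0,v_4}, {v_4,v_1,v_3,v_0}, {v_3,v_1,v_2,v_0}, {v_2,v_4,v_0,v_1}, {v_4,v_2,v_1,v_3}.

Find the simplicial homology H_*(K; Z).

Order the vertices as v_0 < v_1 < v_2 < v_3 < v_4. Listing each simplex with vertices in this order, K has dimension 3 with simplices:

  0-simplices (5): [v_0], [v_1], [v_2], [v_3], [v_4]
  1-simplices (10): [v_0,v_1], [v_0,v_2], [v_0,v_3], [v_0,v_4], [v_1,v_2], [v_1,v_3], [v_1,v_4], [v_2,v_3], [v_2,v_4], [v_3,v_4]
  2-simplices (10): [v_0,v_1,v_2], [v_0,v_1,v_3], [v_0,v_1,v_4], [v_0,v_2,v_3], [v_0,v_2,v_4], [v_0,v_3,v_4], [v_1,v_2,v_3], [v_1,v_2,v_4], [v_1,v_3,v_4], [v_2,v_3,v_4]
  3-simplices (5): [v_0,v_1,v_2,v_3], [v_0,v_1,v_2,v_4], [v_0,v_1,v_3,v_4], [v_0,v_2,v_3,v_4], [v_1,v_2,v_3,v_4]

giving chain groups C_0 ≅ Z^5, C_1 ≅ Z^10, C_2 ≅ Z^10, C_3 ≅ Z^5.

∂_1: C_1 → C_0 sends each edge [p,q] (with p < q) to q − p. For instance
  ∂[v_0,v_1] = [v_1] − [v_0].
The 5×10 boundary matrix has rank 4 and Smith normal form diag(1,1,1,1).

∂_2: C_2 → C_1 acts by ∂[p,q,r] = [q,r] − [p,r] + [p,q]. For instance
  ∂[v_0,v_3,v_4] = [v_3,v_4] − [v_0,v_4] + [v_0,v_3],
  ∂[v_2,v_3,v_4] = [v_3,v_4] − [v_2,v_4] + [v_2,v_3].
The resulting 10×10 matrix has rank 6, and its Smith normal form has invariant factors (1,1,1,1,1,1).

∂_3: C_3 → C_2 sends each 3-simplex σ to the alternating sum Σ_i (−1)^i (σ with its i-th vertex removed). For instance
  ∂[v_0,v_1,v_3,v_4] = [v_1,v_3,v_4] − [v_0,v_3,v_4] + [v_0,v_1,v_4] − [v_0,v_1,v_3],
  ∂[v_0,v_2,v_3,v_4] = [v_2,v_3,v_4] − [v_0,v_3,v_4] + [v_0,v_2,v_4] − [v_0,v_2,v_3].
The 10×5 boundary matrix has rank 4 and Smith normal form diag(1,1,1,1).

Now H_k = ker ∂_k / im ∂_{k+1}, so:

  H_0: rank C_0 − rank ∂_1 = 5 − 4 = 1, and the invariant factors of ∂_1 are all 1, so H_0 = Z.
  H_1: rank ker ∂_1 − rank ∂_2 = (10 − 4) − 6 = 0, and the invariant factors of ∂_2 are all 1, so H_1 = 0.
  H_2: rank ker ∂_2 − rank ∂_3 = (10 − 6) − 4 = 0, and the invariant factors of ∂_3 are all 1, so H_2 = 0.
  H_3: rank ker ∂_3 − rank ∂_4 = (5 − 4) − 0 = 1, and there is no ∂_4, so H_3 = Z.

As a check, the Euler characteristic is 5 − 10 + 10 − 5 = 0, which agrees with 1 − 0 + 0 − 1 = 0.

H_0 ≅ Z,  H_1 = 0,  H_2 = 0,  H_3 ≅ Z.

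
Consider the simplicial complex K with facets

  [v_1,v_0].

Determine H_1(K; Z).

H_1 = 0.

Order the vertices as v_0 < v_1. Listing each simplex with vertices in this order, K has dimension 1 with simplices:

  0-simplices (2): [v_0], [v_1]
  1-simplices (1): [v_0,v_1]

so the chain groups are C_0 ≅ Z^2, C_1 ≅ Z^1.

The boundary map ∂_1: C_1 → C_0 maps an edge to its endpoints' difference, ∂[p,q] = q − p.
The 2×1 boundary matrix has rank 1 and Smith normal form diag(1).

Reading off H_k = ker ∂_k / im ∂_{k+1}:

  H_1: rank ker ∂_1 − rank ∂_2 = (1 − 1) − 0 = 0, and there is no ∂_2, so H_1 = 0.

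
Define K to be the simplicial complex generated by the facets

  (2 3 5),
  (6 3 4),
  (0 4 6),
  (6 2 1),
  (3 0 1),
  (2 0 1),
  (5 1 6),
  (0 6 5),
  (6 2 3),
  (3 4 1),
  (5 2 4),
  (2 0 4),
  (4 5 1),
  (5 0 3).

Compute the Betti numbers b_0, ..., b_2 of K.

b_0 = 1, b_1 = 2, b_2 = 1.

We work with the vertex ordering 0 < 1 < 2 < 3 < 4 < 5 < 6. The simplices of K, each written with vertices in increasing order, are:

  0-simplices (7): [0], [1], [2], [3], [4], [5], [6]
  1-simplices (21): [0,1], [0,2], [0,3], [0,4], [0,5], [0,6], [1,2], [1,3], [1,4], [1,5], [1,6], [2,3], [2,4], [2,5], [2,6], [3,4], [3,5], [3,6], [4,5], [4,6], [5,6]
  2-simplices (14): [0,1,2], [0,1,3], [0,2,4], [0,3,5], [0,4,6], [0,5,6], [1,2,6], [1,3,4], [1,4,5], [1,5,6], [2,3,5], [2,3,6], [2,4,5], [3,4,6]

Hence C_0 ≅ Z^7, C_1 ≅ Z^21, C_2 ≅ Z^14.

Boundary ∂_1: C_1 → C_0 sends each edge [p,q] (with p < q) to q − p. For instance
  ∂[4,5] = [5] − [4].
The resulting 7×21 matrix has rank 6, and its Smith normal form has invariant factors (1,1,1,1,1,1).

∂_2: C_2 → C_1 sends each 2-simplex [p,q,r] to [q,r] − [p,r] + [p,q]. For instance
  ∂[2,3,5] = [3,5] − [2,5] + [2,3],
  ∂[2,4,5] = [4,5] − [2,5] + [2,4].
The resulting 21×14 matrix has rank 13, and its Smith normal form has invariant factors (1,1,1,1,1,1,1,1,1,1,1,1,1).

From H_k ≅ ker(∂_k) / im(∂_{k+1}) we obtain:

  H_0: rank C_0 − rank ∂_1 = 7 − 6 = 1, and the invariant factors of ∂_1 are all 1, so H_0 ≅ Z.
  H_1: rank ker ∂_1 − rank ∂_2 = (21 − 6) − 13 = 2, and the invariant factors of ∂_2 are all 1, so H_1 ≅ Z^2.
  H_2: rank ker ∂_2 − rank ∂_3 = (14 − 13) − 0 = 1, and there is no ∂_3, so H_2 ≅ Z.

(K is a triangulation of the torus T^2.)

Hence the Betti numbers are b_0 = 1, b_1 = 2, b_2 = 1.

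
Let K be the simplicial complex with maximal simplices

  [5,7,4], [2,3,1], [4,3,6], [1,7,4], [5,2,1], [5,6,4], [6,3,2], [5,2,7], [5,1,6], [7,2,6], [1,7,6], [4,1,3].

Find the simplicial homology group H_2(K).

H_2 ≅ 0.

Take the total order 1 < 2 < 3 < 4 < 5 < 6 < 7 on the vertex set. Then K (dimension 2) consists of the simplices:

  0-simplices (7): [1], [2], [3], [4], [5], [6], [7]
  1-simplices (18): [1,2], [1,3], [1,4], [1,5], [1,6], [1,7], [2,3], [2,5], [2,6], [2,7], [3,4], [3,6], [4,5], [4,6], [4,7], [5,6], [5,7], [6,7]
  2-simplices (12): [1,2,3], [1,2,5], [1,3,4], [1,4,7], [1,5,6], [1,6,7], [2,3,6], [2,5,7], [2,6,7], [3,4,6], [4,5,6], [4,5,7]

Hence C_0 ≅ Z^7, C_1 ≅ Z^18, C_2 ≅ Z^12.

The boundary map ∂_1: C_1 → C_0 is given by ∂[p,q] = [q] − [p]. For instance
  ∂[3,4] = [4] − [3].
As a 7×18 matrix over Z this has rank 6, with invariant factors (1,1,1,1,1,1).

The boundary map ∂_2: C_2 → C_1 maps a triangle to the signed sum of its edges. For instance
  ∂[2,3,6] = [3,6] − [2,6] + [2,3],
  ∂[1,4,7] = [4,7] − [1,7] + [1,4].
The 18×12 boundary matrix has rank 12 and Smith normal form diag(1,1,1,1,1,1,1,1,1,1,1,2).

Computing H_k = (kernel of ∂_k) / (image of ∂_{k+1}):

  H_2: rank ker ∂_2 − rank ∂_3 = (12 − 12) − 0 = 0, and there is no ∂_3, so H_2 = 0.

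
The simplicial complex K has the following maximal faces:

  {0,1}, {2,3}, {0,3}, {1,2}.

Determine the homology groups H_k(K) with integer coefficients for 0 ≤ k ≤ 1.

H_0 ≅ Z,  H_1 ≅ Z.

We work with the vertex ordering 0 < 1 < 2 < 3. The simplices of K, each written with vertices in increasing order, are:

  0-simplices (4): [0], [1], [2], [3]
  1-simplices (4): [0,1], [0,3], [1,2], [2,3]

so the chain groups are C_0 ≅ Z^4, C_1 ≅ Z^4.

The boundary map ∂_1: C_1 → C_0 sends each edge [p,q] (with p < q) to q − p. For instance
  ∂[1,2] = [2] − [1].
The 4×4 boundary matrix has rank 3 and Smith normal form diag(1,1,1).

From H_k ≅ ker(∂_k) / im(∂_{k+1}) we obtain:

  H_0: rank C_0 − rank ∂_1 = 4 − 3 = 1, and the invariant factors of ∂_1 are all 1, so H_0 = Z.
  H_1: rank ker ∂_1 − rank ∂_2 = (4 − 3) − 0 = 1, and there is no ∂_2, so H_1 = Z.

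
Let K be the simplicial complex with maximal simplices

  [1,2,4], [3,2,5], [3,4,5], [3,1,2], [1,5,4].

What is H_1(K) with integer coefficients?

H_1 = Z.

Order the vertices as 1 < 2 < 3 < 4 < 5. Listing each simplex with vertices in this order, K has dimension 2 with simplices:

  0-simplices (5): [1], [2], [3], [4], [5]
  1-simplices (10): [1,2], [1,3], [1,4], [1,5], [2,3], [2,4], [2,5], [3,4], [3,5], [4,5]
  2-simplices (5): [1,2,3], [1,2,4], [1,4,5], [2,3,5], [3,4,5]

so the chain groups are C_0 ≅ Z^5, C_1 ≅ Z^10, C_2 ≅ Z^5.

Boundary ∂_1: C_1 → C_0 maps an edge to its endpoints' difference, ∂[p,q] = q − p.
The 5×10 boundary matrix has rank 4 and Smith normal form diag(1,1,1,1).

Boundary ∂_2: C_2 → C_1 maps a triangle to the signed sum of its edges. For instance
  ∂[1,4,5] = [4,5] − [1,5] + [1,4],
  ∂[1,2,4] = [2,4] − [1,4] + [1,2].
The resulting 10×5 matrix has rank 5, and its Smith normal form has invariant factors (1,1,1,1,1).

Reading off H_k = ker ∂_k / im ∂_{k+1}:

  H_1: rank ker ∂_1 − rank ∂_2 = (10 − 4) − 5 = 1, and the invariant factors of ∂_2 are all 1, so H_1 ≅ Z.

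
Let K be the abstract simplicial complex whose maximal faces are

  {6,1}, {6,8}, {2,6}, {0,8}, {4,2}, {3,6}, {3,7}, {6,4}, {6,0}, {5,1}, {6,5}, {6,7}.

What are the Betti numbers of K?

b_0 = 1, b_1 = 4.

We work with the vertex ordering 0 < 1 < 2 < 3 < 4 < 5 < 6 < 7 < 8. The simplices of K, each written with vertices in increasing order, are:

  0-simplices (9): [0], [1], [2], [3], [4], [5], [6], [7], [8]
  1-simplices (12): [0,6], [0,8], [1,5], [1,6], [2,4], [2,6], [3,6], [3,7], [4,6], [5,6], [6,7], [6,8]

Hence C_0 ≅ Z^9, C_1 ≅ Z^12.

Boundary ∂_1: C_1 → C_0 is given by ∂[p,q] = [q] − [p].
As a 9×12 matrix over Z this has rank 8, with invariant factors (1,1,1,1,1,1,1,1).

Computing H_k = (kernel of ∂_k) / (image of ∂_{k+1}):

  H_0: rank C_0 − rank ∂_1 = 9 − 8 = 1, and the invariant factors of ∂_1 are all 1, so H_0 = Z.
  H_1: rank ker ∂_1 − rank ∂_2 = (12 − 8) − 0 = 4, and there is no ∂_2, so H_1 = Z^4.

(K is a triangulation of a wedge of 4 circles.)

Hence the Betti numbers are b_0 = 1, b_1 = 4.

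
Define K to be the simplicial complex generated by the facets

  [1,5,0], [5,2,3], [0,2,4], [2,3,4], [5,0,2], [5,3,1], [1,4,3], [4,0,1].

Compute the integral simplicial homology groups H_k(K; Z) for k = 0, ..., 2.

Order the vertices as 0 < 1 < 2 < 3 < 4 < 5. Listing each simplex with vertices in this order, K has dimension 2 with simplices:

  0-simplices (6): [0], [1], [2], [3], [4], [5]
  1-simplices (12): [0,1], [0,2], [0,4], [0,5], [1,3], [1,4], [1,5], [2,3], [2,4], [2,5], [3,4], [3,5]
  2-simplices (8): [0,1,4], [0,1,5], [0,2,4], [0,2,5], [1,3,4], [1,3,5], [2,3,4], [2,3,5]

giving chain groups C_0 ≅ Z^6, C_1 ≅ Z^12, C_2 ≅ Z^8.

Boundary ∂_1: C_1 → C_0 is given by ∂[p,q] = [q] − [p].
The 6×12 boundary matrix has rank 5 and Smith normal form diag(1,1,1,1,1).

The boundary map ∂_2: C_2 → C_1 maps a triangle to the signed sum of its edges. For instance
  ∂[0,1,5] = [1,5] − [0,5] + [0,1],
  ∂[0,2,4] = [2,4] − [0,4] + [0,2].
As a 12×8 matrix over Z this has rank 7, with invariant factors (1,1,1,1,1,1,1).

Computing H_k = (kernel of ∂_k) / (image of ∂_{k+1}):

  H_0: rank C_0 − rank ∂_1 = 6 − 5 = 1, and the invariant factors of ∂_1 are all 1, so H_0 ≅ Z.
  H_1: rank ker ∂_1 − rank ∂_2 = (12 − 5) − 7 = 0, and the invariant factors of ∂_2 are all 1, so H_1 ≅ 0.
  H_2: rank ker ∂_2 − rank ∂_3 = (8 − 7) − 0 = 1, and there is no ∂_3, so H_2 ≅ Z.

As a check, the Euler characteristic is 6 − 12 + 8 = 2, which agrees with 1 − 0 + 1 = 2.

H_0 ≅ Z,  H_1 = 0,  H_2 ≅ Z.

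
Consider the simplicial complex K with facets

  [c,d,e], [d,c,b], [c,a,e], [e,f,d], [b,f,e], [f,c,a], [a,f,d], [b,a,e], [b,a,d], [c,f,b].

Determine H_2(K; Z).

Order the vertices as a < b < c < d < e < f. Listing each simplex with vertices in this order, K has dimension 2 with simplices:

  0-simplices (6): a, b, c, d, e, f
  1-simplices (15): ab, ac, ad, ae, af, bc, bd, be, bf, cd, ce, cf, de, df, ef
  2-simplices (10): abd, abe, ace, acf, adf, bcd, bcf, bef, cde, def

so the chain groups are C_0 ≅ Z^6, C_1 ≅ Z^15, C_2 ≅ Z^10.

Boundary ∂_1: C_1 → C_0 sends each edge [p,q] (with p < q) to q − p.
The resulting 6×15 matrix has rank 5, and its Smith normal form has invariant factors (1,1,1,1,1).

The boundary map ∂_2: C_2 → C_1 sends each 2-simplex [p,q,r] to [q,r] − [p,r] + [p,q]. For instance
  ∂bef = ef − bf + be,
  ∂ace = ce − ae + ac.
As a 15×10 matrix over Z this has rank 10, with invariant factors (1,1,1,1,1,1,1,1,1,2).

Reading off H_k = ker ∂_k / im ∂_{k+1}:

  H_2: rank ker ∂_2 − rank ∂_3 = (10 − 10) − 0 = 0, and there is no ∂_3, so H_2 ≅ 0.

H_2 ≅ 0.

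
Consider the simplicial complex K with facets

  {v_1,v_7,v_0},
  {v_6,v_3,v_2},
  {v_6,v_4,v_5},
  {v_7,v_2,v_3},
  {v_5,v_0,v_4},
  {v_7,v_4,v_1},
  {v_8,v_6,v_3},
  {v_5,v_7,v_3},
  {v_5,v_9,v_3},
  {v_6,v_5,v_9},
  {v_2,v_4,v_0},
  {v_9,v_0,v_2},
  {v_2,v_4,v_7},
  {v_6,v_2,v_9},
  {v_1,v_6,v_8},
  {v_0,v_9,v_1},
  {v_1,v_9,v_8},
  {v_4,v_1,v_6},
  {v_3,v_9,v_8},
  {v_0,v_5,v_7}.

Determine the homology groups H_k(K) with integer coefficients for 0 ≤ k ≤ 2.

H_0 ≅ Z,  H_1 ≅ Z ⊕ Z/2,  H_2 = 0.

We work with the vertex ordering v_0 < v_1 < v_2 < v_3 < v_4 < v_5 < v_6 < v_7 < v_8 < v_9. The simplices of K, each written with vertices in increasing order, are:

  0-simplices (10): [v_0], [v_1], [v_2], [v_3], [v_4], [v_5], [v_6], [v_7], [v_8], [v_9]
  1-simplices (30): (30 of them)
  2-simplices (20): (20 of them)

giving chain groups C_0 ≅ Z^10, C_1 ≅ Z^30, C_2 ≅ Z^20.

The boundary map ∂_1: C_1 → C_0 is given by ∂[p,q] = [q] − [p].
As a 10×30 matrix over Z this has rank 9, with invariant factors (1,1,1,1,1,1,1,1,1).

∂_2: C_2 → C_1 acts by ∂[p,q,r] = [q,r] − [p,r] + [p,q]. For instance
  ∂[v_4,v_5,v_6] = [v_5,v_6] − [v_4,v_6] + [v_4,v_5],
  ∂[v_3,v_5,v_7] = [v_5,v_7] − [v_3,v_7] + [v_3,v_5].
The resulting 30×20 matrix has rank 20, and its Smith normal form has invariant factors (1,1,1,1,1,1,1,1,1,1,1,1,1,1,1,1,1,1,1,2).

Computing H_k = (kernel of ∂_k) / (image of ∂_{k+1}):

  H_0: rank C_0 − rank ∂_1 = 10 − 9 = 1, and the invariant factors of ∂_1 are all 1, so H_0 = Z.
  H_1: rank ker ∂_1 − rank ∂_2 = (30 − 9) − 20 = 1, and ∂_2 has invariant factor 2 > 1, so H_1 = Z ⊕ Z/2.
  H_2: rank ker ∂_2 − rank ∂_3 = (20 − 20) − 0 = 0, and there is no ∂_3, so H_2 = 0.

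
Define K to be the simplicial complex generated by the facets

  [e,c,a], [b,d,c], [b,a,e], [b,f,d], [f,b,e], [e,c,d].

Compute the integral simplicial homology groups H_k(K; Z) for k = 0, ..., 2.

K has 6 vertices, 12 edges, 6 triangles.
rank ∂_0 = 0, rank ∂_1 = 5 ⇒ b_0 = 6 − 0 − 5 = 1; all invariant factors of ∂_1 are 1 so no torsion. So H_0 ≅ Z.
rank ∂_1 = 5, rank ∂_2 = 6 ⇒ b_1 = 12 − 5 − 6 = 1; all invariant factors of ∂_2 are 1 so no torsion. So H_1 ≅ Z.
rank ∂_2 = 6, rank ∂_3 = 0 ⇒ b_2 = 6 − 6 − 0 = 0. So H_2 ≅ 0.

H_0 = Z,  H_1 = Z,  H_2 = 0.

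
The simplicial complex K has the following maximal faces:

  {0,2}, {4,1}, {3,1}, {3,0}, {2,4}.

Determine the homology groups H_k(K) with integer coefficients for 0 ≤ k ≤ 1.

We work with the vertex ordering 0 < 1 < 2 < 3 < 4. The simplices of K, each written with vertices in increasing order, are:

  0-simplices (5): [0], [1], [2], [3], [4]
  1-simplices (5): [0,2], [0,3], [1,3], [1,4], [2,4]

giving chain groups C_0 ≅ Z^5, C_1 ≅ Z^5.

∂_1: C_1 → C_0 is given by ∂[p,q] = [q] − [p].
The resulting 5×5 matrix has rank 4, and its Smith normal form has invariant factors (1,1,1,1).

Computing H_k = (kernel of ∂_k) / (image of ∂_{k+1}):

  H_0: rank C_0 − rank ∂_1 = 5 − 4 = 1, and the invariant factors of ∂_1 are all 1, so H_0 ≅ Z.
  H_1: rank ker ∂_1 − rank ∂_2 = (5 − 4) − 0 = 1, and there is no ∂_2, so H_1 ≅ Z.

As a check, the Euler characteristic is 5 − 5 = 0, which agrees with 1 − 1 = 0.

H_0 ≅ Z,  H_1 ≅ Z.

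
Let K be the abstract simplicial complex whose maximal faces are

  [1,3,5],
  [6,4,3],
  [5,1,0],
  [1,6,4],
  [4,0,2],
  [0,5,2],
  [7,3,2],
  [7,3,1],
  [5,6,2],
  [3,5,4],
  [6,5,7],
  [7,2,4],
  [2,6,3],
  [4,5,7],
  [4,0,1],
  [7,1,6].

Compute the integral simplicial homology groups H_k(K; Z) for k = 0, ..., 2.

H_0 ≅ Z,  H_1 ≅ Z^2,  H_2 ≅ Z.

K has 8 vertices, 24 edges, 16 triangles.
rank ∂_0 = 0, rank ∂_1 = 7 ⇒ b_0 = 8 − 0 − 7 = 1; all invariant factors of ∂_1 are 1 so no torsion. So H_0 = Z.
rank ∂_1 = 7, rank ∂_2 = 15 ⇒ b_1 = 24 − 7 − 15 = 2; all invariant factors of ∂_2 are 1 so no torsion. So H_1 = Z^2.
rank ∂_2 = 15, rank ∂_3 = 0 ⇒ b_2 = 16 − 15 − 0 = 1. So H_2 = Z.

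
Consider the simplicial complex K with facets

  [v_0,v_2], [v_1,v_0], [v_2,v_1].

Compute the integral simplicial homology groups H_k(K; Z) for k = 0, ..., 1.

H_0 ≅ Z,  H_1 ≅ Z.

Order the vertices as v_0 < v_1 < v_2. Listing each simplex with vertices in this order, K has dimension 1 with simplices:

  0-simplices (3): [v_0], [v_1], [v_2]
  1-simplices (3): [v_0,v_1], [v_0,v_2], [v_1,v_2]

so the chain groups are C_0 ≅ Z^3, C_1 ≅ Z^3.

Boundary ∂_1: C_1 → C_0 is given by ∂[p,q] = [q] − [p].
The 3×3 boundary matrix has rank 2 and Smith normal form diag(1,1).

Computing H_k = (kernel of ∂_k) / (image of ∂_{k+1}):

  H_0: rank C_0 − rank ∂_1 = 3 − 2 = 1, and the invariant factors of ∂_1 are all 1, so H_0 = Z.
  H_1: rank ker ∂_1 − rank ∂_2 = (3 − 2) − 0 = 1, and there is no ∂_2, so H_1 = Z.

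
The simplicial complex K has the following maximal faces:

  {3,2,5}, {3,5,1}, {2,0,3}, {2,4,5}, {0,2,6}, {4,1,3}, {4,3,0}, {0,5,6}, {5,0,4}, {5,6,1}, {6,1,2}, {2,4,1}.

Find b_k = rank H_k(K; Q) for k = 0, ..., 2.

Order the vertices as 0 < 1 < 2 < 3 < 4 < 5 < 6. Listing each simplex with vertices in this order, K has dimension 2 with simplices:

  0-simplices (7): [0], [1], [2], [3], [4], [5], [6]
  1-simplices (18): [0,2], [0,3], [0,4], [0,5], [0,6], [1,2], [1,3], [1,4], [1,5], [1,6], [2,3], [2,4], [2,5], [2,6], [3,4], [3,5], [4,5], [5,6]
  2-simplices (12): [0,2,3], [0,2,6], [0,3,4], [0,4,5], [0,5,6], [1,2,4], [1,2,6], [1,3,4], [1,3,5], [1,5,6], [2,3,5], [2,4,5]

giving chain groups C_0 ≅ Z^7, C_1 ≅ Z^18, C_2 ≅ Z^12.

Boundary ∂_1: C_1 → C_0 is given by ∂[p,q] = [q] − [p].
The resulting 7×18 matrix has rank 6, and its Smith normal form has invariant factors (1,1,1,1,1,1).

The boundary map ∂_2: C_2 → C_1 acts by ∂[p,q,r] = [q,r] − [p,r] + [p,q]. For instance
  ∂[1,2,4] = [2,4] − [1,4] + [1,2],
  ∂[0,4,5] = [4,5] − [0,5] + [0,4].
The resulting 18×12 matrix has rank 12, and its Smith normal form has invariant factors (1,1,1,1,1,1,1,1,1,1,1,2).

Now H_k = ker ∂_k / im ∂_{k+1}, so:

  H_0: rank C_0 − rank ∂_1 = 7 − 6 = 1, and the invariant factors of ∂_1 are all 1, so H_0 ≅ Z.
  H_1: rank ker ∂_1 − rank ∂_2 = (18 − 6) − 12 = 0, and ∂_2 has invariant factor 2 > 1, so H_1 ≅ Z/2.
  H_2: rank ker ∂_2 − rank ∂_3 = (12 − 12) − 0 = 0, and there is no ∂_3, so H_2 ≅ 0.

As a check, the Euler characteristic is 7 − 18 + 12 = 1, which agrees with 1 − 0 + 0 = 1.
(K is a triangulation of the real projective plane RP^2.)

Hence the Betti numbers are b_0 = 1, b_1 = 0, b_2 = 0.

b_0 = 1, b_1 = 0, b_2 = 0.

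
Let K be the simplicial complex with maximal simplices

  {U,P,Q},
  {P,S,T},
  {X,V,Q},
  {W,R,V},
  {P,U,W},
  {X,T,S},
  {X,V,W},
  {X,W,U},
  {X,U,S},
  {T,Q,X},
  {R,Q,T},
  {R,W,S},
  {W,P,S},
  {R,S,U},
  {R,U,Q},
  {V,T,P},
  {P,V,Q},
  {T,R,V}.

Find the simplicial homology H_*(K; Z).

H_0 ≅ Z,  H_1 ≅ Z ⊕ Z/2Z,  H_2 = 0.

We work with the vertex ordering P < Q < R < S < T < U < V < W < X. The simplices of K, each written with vertices in increasing order, are:

  0-simplices (9): P, Q, R, S, T, U, V, W, X
  1-simplices (27): PQ, PS, PT, PU, PV, PW, QR, QT, QU, QV, QX, RS, RT, RU, RV, RW, ST, SU, SW, SX, TV, TX, UW, UX, VW, VX, WX
  2-simplices (18): PQU, PQV, PST, PSW, PTV, PUW, QRT, QRU, QTX, QVX, RSU, RSW, RTV, RVW, STX, SUX, UWX, VWX

Hence C_0 ≅ Z^9, C_1 ≅ Z^27, C_2 ≅ Z^18.

∂_1: C_1 → C_0 sends each edge [p,q] (with p < q) to q − p. For instance
  ∂SW = W − S.
As a 9×27 matrix over Z this has rank 8, with invariant factors (1,1,1,1,1,1,1,1).

The boundary map ∂_2: C_2 → C_1 maps a triangle to the signed sum of its edges. For instance
  ∂RSW = SW − RW + RS,
  ∂RVW = VW − RW + RV.
The resulting 27×18 matrix has rank 18, and its Smith normal form has invariant factors (1,1,1,1,1,1,1,1,1,1,1,1,1,1,1,1,1,2).

Now H_k = ker ∂_k / im ∂_{k+1}, so:

  H_0: rank C_0 − rank ∂_1 = 9 − 8 = 1, and the invariant factors of ∂_1 are all 1, so H_0 = Z.
  H_1: rank ker ∂_1 − rank ∂_2 = (27 − 8) − 18 = 1, and ∂_2 has invariant factor 2 > 1, so H_1 = Z ⊕ Z/2Z.
  H_2: rank ker ∂_2 − rank ∂_3 = (18 − 18) − 0 = 0, and there is no ∂_3, so H_2 = 0.

As a check, the Euler characteristic is 9 − 27 + 18 = 0, which agrees with 1 − 1 + 0 = 0.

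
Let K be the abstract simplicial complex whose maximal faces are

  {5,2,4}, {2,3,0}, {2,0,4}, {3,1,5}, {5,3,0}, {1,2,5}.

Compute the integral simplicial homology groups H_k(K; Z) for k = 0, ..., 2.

Order the vertices as 0 < 1 < 2 < 3 < 4 < 5. Listing each simplex with vertices in this order, K has dimension 2 with simplices:

  0-simplices (6): [0], [1], [2], [3], [4], [5]
  1-simplices (12): [0,2], [0,3], [0,4], [0,5], [1,2], [1,3], [1,5], [2,3], [2,4], [2,5], [3,5], [4,5]
  2-simplices (6): [0,2,3], [0,2,4], [0,3,5], [1,2,5], [1,3,5], [2,4,5]

giving chain groups C_0 ≅ Z^6, C_1 ≅ Z^12, C_2 ≅ Z^6.

Boundary ∂_1: C_1 → C_0 sends each edge [p,q] (with p < q) to q − p.
This gives a 6×12 integer matrix of rank 5; reducing to Smith normal form yields diagonal entries (1,1,1,1,1).

The boundary map ∂_2: C_2 → C_1 maps a triangle to the signed sum of its edges. For instance
  ∂[0,2,3] = [2,3] − [0,3] + [0,2],
  ∂[0,3,5] = [3,5] − [0,5] + [0,3].
This gives a 12×6 integer matrix of rank 6; reducing to Smith normal form yields diagonal entries (1,1,1,1,1,1).

Now H_k = ker ∂_k / im ∂_{k+1}, so:

  H_0: rank C_0 − rank ∂_1 = 6 − 5 = 1, and the invariant factors of ∂_1 are all 1, so H_0 = Z.
  H_1: rank ker ∂_1 − rank ∂_2 = (12 − 5) − 6 = 1, and the invariant factors of ∂_2 are all 1, so H_1 = Z.
  H_2: rank ker ∂_2 − rank ∂_3 = (6 − 6) − 0 = 0, and there is no ∂_3, so H_2 = 0.

As a check, the Euler characteristic is 6 − 12 + 6 = 0, which agrees with 1 − 1 + 0 = 0.

H_0 ≅ Z,  H_1 ≅ Z,  H_2 = 0.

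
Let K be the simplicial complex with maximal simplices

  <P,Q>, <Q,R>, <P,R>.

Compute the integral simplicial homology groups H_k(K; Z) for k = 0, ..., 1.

H_0 ≅ Z,  H_1 ≅ Z.

Order the vertices as P < Q < R. Listing each simplex with vertices in this order, K has dimension 1 with simplices:

  0-simplices (3): P, Q, R
  1-simplices (3): PQ, PR, QR

so the chain groups are C_0 ≅ Z^3, C_1 ≅ Z^3.

The boundary map ∂_1: C_1 → C_0 sends each edge [p,q] (with p < q) to q − p.
The 3×3 boundary matrix has rank 2 and Smith normal form diag(1,1).

From H_k ≅ ker(∂_k) / im(∂_{k+1}) we obtain:

  H_0: rank C_0 − rank ∂_1 = 3 − 2 = 1, and the invariant factors of ∂_1 are all 1, so H_0 ≅ Z.
  H_1: rank ker ∂_1 − rank ∂_2 = (3 − 2) − 0 = 1, and there is no ∂_2, so H_1 ≅ Z.

As a check, the Euler characteristic is 3 − 3 = 0, which agrees with 1 − 1 = 0.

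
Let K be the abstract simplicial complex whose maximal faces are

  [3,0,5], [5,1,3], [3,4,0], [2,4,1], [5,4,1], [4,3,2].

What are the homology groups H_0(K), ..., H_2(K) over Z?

Take the total order 0 < 1 < 2 < 3 < 4 < 5 on the vertex set. Then K (dimension 2) consists of the simplices:

  0-simplices (6): [0], [1], [2], [3], [4], [5]
  1-simplices (12): [0,3], [0,4], [0,5], [1,2], [1,3], [1,4], [1,5], [2,3], [2,4], [3,4], [3,5], [4,5]
  2-simplices (6): [0,3,4], [0,3,5], [1,2,4], [1,3,5], [1,4,5], [2,3,4]

Hence C_0 ≅ Z^6, C_1 ≅ Z^12, C_2 ≅ Z^6.

The boundary map ∂_1: C_1 → C_0 sends each edge [p,q] (with p < q) to q − p. For instance
  ∂[2,4] = [4] − [2].
This gives a 6×12 integer matrix of rank 5; reducing to Smith normal form yields diagonal entries (1,1,1,1,1).

The boundary map ∂_2: C_2 → C_1 acts by ∂[p,q,r] = [q,r] − [p,r] + [p,q]. For instance
  ∂[2,3,4] = [3,4] − [2,4] + [2,3],
  ∂[1,4,5] = [4,5] − [1,5] + [1,4].
The resulting 12×6 matrix has rank 6, and its Smith normal form has invariant factors (1,1,1,1,1,1).

Now H_k = ker ∂_k / im ∂_{k+1}, so:

  H_0: rank C_0 − rank ∂_1 = 6 − 5 = 1, and the invariant factors of ∂_1 are all 1, so H_0 ≅ Z.
  H_1: rank ker ∂_1 − rank ∂_2 = (12 − 5) − 6 = 1, and the invariant factors of ∂_2 are all 1, so H_1 ≅ Z.
  H_2: rank ker ∂_2 − rank ∂_3 = (6 − 6) − 0 = 0, and there is no ∂_3, so H_2 ≅ 0.

As a check, the Euler characteristic is 6 − 12 + 6 = 0, which agrees with 1 − 1 + 0 = 0.
(K is a triangulation of the cylinder S^1 x I.)

H_0 ≅ Z,  H_1 ≅ Z,  H_2 = 0.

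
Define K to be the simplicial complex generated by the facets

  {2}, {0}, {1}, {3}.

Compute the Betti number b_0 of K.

b_0 = 4.

K has 4 vertices.
rank ∂_0 = 0, rank ∂_1 = 0 ⇒ b_0 = 4 − 0 − 0 = 4. So H_0 = Z^4.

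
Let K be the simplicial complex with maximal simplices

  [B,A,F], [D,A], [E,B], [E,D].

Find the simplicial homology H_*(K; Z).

K has 5 vertices, 6 edges, 1 triangle.
rank ∂_0 = 0, rank ∂_1 = 4 ⇒ b_0 = 5 − 0 − 4 = 1; all invariant factors of ∂_1 are 1 so no torsion. So H_0 = Z.
rank ∂_1 = 4, rank ∂_2 = 1 ⇒ b_1 = 6 − 4 − 1 = 1; all invariant factors of ∂_2 are 1 so no torsion. So H_1 = Z.
rank ∂_2 = 1, rank ∂_3 = 0 ⇒ b_2 = 1 − 1 − 0 = 0. So H_2 = 0.

H_0 = Z,  H_1 = Z,  H_2 = 0.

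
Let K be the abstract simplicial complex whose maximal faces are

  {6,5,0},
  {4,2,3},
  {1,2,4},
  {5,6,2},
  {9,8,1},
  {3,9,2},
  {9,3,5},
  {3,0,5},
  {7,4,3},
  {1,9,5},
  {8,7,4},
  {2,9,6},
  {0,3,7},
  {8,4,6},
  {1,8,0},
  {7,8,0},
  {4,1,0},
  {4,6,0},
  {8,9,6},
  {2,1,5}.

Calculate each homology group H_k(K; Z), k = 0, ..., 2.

K has 10 vertices, 30 edges, 20 triangles.
rank ∂_0 = 0, rank ∂_1 = 9 ⇒ b_0 = 10 − 0 − 9 = 1; all invariant factors of ∂_1 are 1 so no torsion. So H_0 ≅ Z.
rank ∂_1 = 9, rank ∂_2 = 20 ⇒ b_1 = 30 − 9 − 20 = 1; ∂_2 has invariant factor(s) [2] giving torsion. So H_1 ≅ Z ⊕ Z/2Z.
rank ∂_2 = 20, rank ∂_3 = 0 ⇒ b_2 = 20 − 20 − 0 = 0. So H_2 ≅ 0.

H_0 ≅ Z,  H_1 ≅ Z ⊕ Z/2Z,  H_2 = 0.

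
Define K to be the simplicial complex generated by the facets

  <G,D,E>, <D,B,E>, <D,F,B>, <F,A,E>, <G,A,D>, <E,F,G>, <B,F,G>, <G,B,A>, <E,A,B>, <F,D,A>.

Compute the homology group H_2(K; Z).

Take the total order A < B < D < E < F < G on the vertex set. Then K (dimension 2) consists of the simplices:

  0-simplices (6): A, B, D, E, F, G
  1-simplices (15): AB, AD, AE, AF, AG, BD, BE, BF, BG, DE, DF, DG, EF, EG, FG
  2-simplices (10): ABE, ABG, ADF, ADG, AEF, BDE, BDF, BFG, DEG, EFG

giving chain groups C_0 ≅ Z^6, C_1 ≅ Z^15, C_2 ≅ Z^10.

Boundary ∂_1: C_1 → C_0 is given by ∂[p,q] = [q] − [p]. For instance
  ∂BE = E − B.
As a 6×15 matrix over Z this has rank 5, with invariant factors (1,1,1,1,1).

The boundary map ∂_2: C_2 → C_1 acts by ∂[p,q,r] = [q,r] − [p,r] + [p,q]. For instance
  ∂EFG = FG − EG + EF,
  ∂BDF = DF − BF + BD.
This gives a 15×10 integer matrix of rank 10; reducing to Smith normal form yields diagonal entries (1,1,1,1,1,1,1,1,1,2).

Now H_k = ker ∂_k / im ∂_{k+1}, so:

  H_2: rank ker ∂_2 − rank ∂_3 = (10 − 10) − 0 = 0, and there is no ∂_3, so H_2 = 0.

H_2 = 0.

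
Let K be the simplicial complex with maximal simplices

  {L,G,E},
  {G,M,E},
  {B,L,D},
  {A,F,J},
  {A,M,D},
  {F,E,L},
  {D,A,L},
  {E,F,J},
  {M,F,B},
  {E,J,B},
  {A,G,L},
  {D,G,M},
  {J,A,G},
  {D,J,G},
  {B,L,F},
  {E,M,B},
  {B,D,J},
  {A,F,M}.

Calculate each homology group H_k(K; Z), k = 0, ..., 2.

H_0 ≅ Z,  H_1 ≅ Z ⊕ Z/2,  H_2 = 0.

Fix the vertex order A < B < D < E < F < G < J < L < M and write every simplex with vertices in increasing order. Then dim K = 2 and the simplices of K are:

  0-simplices (9): A, B, D, E, F, G, J, L, M
  1-simplices (27): AD, AF, AG, AJ, AL, AM, BD, BE, BF, BJ, BL, BM, DG, DJ, DL, DM, EF, EG, EJ, EL, EM, FJ, FL, FM, GJ, GL, GM
  2-simplices (18): ADL, ADM, AFJ, AFM, AGJ, AGL, BDJ, BDL, BEJ, BEM, BFL, BFM, DGJ, DGM, EFJ, EFL, EGL, EGM

so the chain groups are C_0 ≅ Z^9, C_1 ≅ Z^27, C_2 ≅ Z^18.

∂_1: C_1 → C_0 is given by ∂[p,q] = [q] − [p].
The resulting 9×27 matrix has rank 8, and its Smith normal form has invariant factors (1,1,1,1,1,1,1,1).

The boundary map ∂_2: C_2 → C_1 acts by ∂[p,q,r] = [q,r] − [p,r] + [p,q]. For instance
  ∂BFM = FM − BM + BF,
  ∂DGJ = GJ − DJ + DG.
The resulting 27×18 matrix has rank 18, and its Smith normal form has invariant factors (1,1,1,1,1,1,1,1,1,1,1,1,1,1,1,1,1,2).

Now H_k = ker ∂_k / im ∂_{k+1}, so:

  H_0: rank C_0 − rank ∂_1 = 9 − 8 = 1, and the invariant factors of ∂_1 are all 1, so H_0 = Z.
  H_1: rank ker ∂_1 − rank ∂_2 = (27 − 8) − 18 = 1, and ∂_2 has invariant factor 2 > 1, so H_1 = Z ⊕ Z/2.
  H_2: rank ker ∂_2 − rank ∂_3 = (18 − 18) − 0 = 0, and there is no ∂_3, so H_2 = 0.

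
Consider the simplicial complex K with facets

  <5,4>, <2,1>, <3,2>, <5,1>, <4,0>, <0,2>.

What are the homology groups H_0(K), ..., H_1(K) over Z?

H_0 ≅ Z,  H_1 ≅ Z.

We work with the vertex ordering 0 < 1 < 2 < 3 < 4 < 5. The simplices of K, each written with vertices in increasing order, are:

  0-simplices (6): [0], [1], [2], [3], [4], [5]
  1-simplices (6): [0,2], [0,4], [1,2], [1,5], [2,3], [4,5]

Hence C_0 ≅ Z^6, C_1 ≅ Z^6.

∂_1: C_1 → C_0 sends each edge [p,q] (with p < q) to q − p.
The resulting 6×6 matrix has rank 5, and its Smith normal form has invariant factors (1,1,1,1,1).

From H_k ≅ ker(∂_k) / im(∂_{k+1}) we obtain:

  H_0: rank C_0 − rank ∂_1 = 6 − 5 = 1, and the invariant factors of ∂_1 are all 1, so H_0 ≅ Z.
  H_1: rank ker ∂_1 − rank ∂_2 = (6 − 5) − 0 = 1, and there is no ∂_2, so H_1 ≅ Z.

As a check, the Euler characteristic is 6 − 6 = 0, which agrees with 1 − 1 = 0.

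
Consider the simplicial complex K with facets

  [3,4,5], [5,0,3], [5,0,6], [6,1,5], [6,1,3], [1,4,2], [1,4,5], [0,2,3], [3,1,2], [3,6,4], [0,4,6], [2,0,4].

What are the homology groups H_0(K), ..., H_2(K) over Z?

Fix the vertex order 0 < 1 < 2 < 3 < 4 < 5 < 6 and write every simplex with vertices in increasing order. Then dim K = 2 and the simplices of K are:

  0-simplices (7): [0], [1], [2], [3], [4], [5], [6]
  1-simplices (18): [0,2], [0,3], [0,4], [0,5], [0,6], [1,2], [1,3], [1,4], [1,5], [1,6], [2,3], [2,4], [3,4], [3,5], [3,6], [4,5], [4,6], [5,6]
  2-simplices (12): [0,2,3], [0,2,4], [0,3,5], [0,4,6], [0,5,6], [1,2,3], [1,2,4], [1,3,6], [1,4,5], [1,5,6], [3,4,5], [3,4,6]

so the chain groups are C_0 ≅ Z^7, C_1 ≅ Z^18, C_2 ≅ Z^12.

∂_1: C_1 → C_0 sends each edge [p,q] (with p < q) to q − p. For instance
  ∂[2,3] = [3] − [2].
The 7×18 boundary matrix has rank 6 and Smith normal form diag(1,1,1,1,1,1).

∂_2: C_2 → C_1 sends each 2-simplex [p,q,r] to [q,r] − [p,r] + [p,q]. For instance
  ∂[3,4,6] = [4,6] − [3,6] + [3,4],
  ∂[0,4,6] = [4,6] − [0,6] + [0,4].
The resulting 18×12 matrix has rank 12, and its Smith normal form has invariant factors (1,1,1,1,1,1,1,1,1,1,1,2).

Reading off H_k = ker ∂_k / im ∂_{k+1}:

  H_0: rank C_0 − rank ∂_1 = 7 − 6 = 1, and the invariant factors of ∂_1 are all 1, so H_0 = Z.
  H_1: rank ker ∂_1 − rank ∂_2 = (18 − 6) − 12 = 0, and ∂_2 has invariant factor 2 > 1, so H_1 = Z/2Z.
  H_2: rank ker ∂_2 − rank ∂_3 = (12 − 12) − 0 = 0, and there is no ∂_3, so H_2 = 0.

H_0 = Z,  H_1 = Z/2Z,  H_2 = 0.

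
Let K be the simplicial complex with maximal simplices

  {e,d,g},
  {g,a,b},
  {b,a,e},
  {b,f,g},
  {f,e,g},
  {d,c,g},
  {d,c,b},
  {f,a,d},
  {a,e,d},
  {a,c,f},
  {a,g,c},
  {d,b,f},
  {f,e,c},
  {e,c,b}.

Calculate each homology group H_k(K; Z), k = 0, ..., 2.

Fix the vertex order a < b < c < d < e < f < g and write every simplex with vertices in increasing order. Then dim K = 2 and the simplices of K are:

  0-simplices (7): a, b, c, d, e, f, g
  1-simplices (21): ab, ac, ad, ae, af, ag, bc, bd, be, bf, bg, cd, ce, cf, cg, de, df, dg, ef, eg, fg
  2-simplices (14): abe, abg, acf, acg, ade, adf, bcd, bce, bdf, bfg, cdg, cef, deg, efg

giving chain groups C_0 ≅ Z^7, C_1 ≅ Z^21, C_2 ≅ Z^14.

∂_1: C_1 → C_0 is given by ∂[p,q] = [q] − [p]. For instance
  ∂bd = d − b.
The resulting 7×21 matrix has rank 6, and its Smith normal form has invariant factors (1,1,1,1,1,1).

The boundary map ∂_2: C_2 → C_1 sends each 2-simplex [p,q,r] to [q,r] − [p,r] + [p,q]. For instance
  ∂bfg = fg − bg + bf,
  ∂ade = de − ae + ad.
As a 21×14 matrix over Z this has rank 13, with invariant factors (1,1,1,1,1,1,1,1,1,1,1,1,1).

Reading off H_k = ker ∂_k / im ∂_{k+1}:

  H_0: rank C_0 − rank ∂_1 = 7 − 6 = 1, and the invariant factors of ∂_1 are all 1, so H_0 = Z.
  H_1: rank ker ∂_1 − rank ∂_2 = (21 − 6) − 13 = 2, and the invariant factors of ∂_2 are all 1, so H_1 = Z^2.
  H_2: rank ker ∂_2 − rank ∂_3 = (14 − 13) − 0 = 1, and there is no ∂_3, so H_2 = Z.

H_0 ≅ Z,  H_1 ≅ Z^2,  H_2 ≅ Z.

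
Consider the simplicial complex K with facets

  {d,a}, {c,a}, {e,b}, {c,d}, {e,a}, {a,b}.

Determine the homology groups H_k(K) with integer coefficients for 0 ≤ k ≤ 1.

Order the vertices as a < b < c < d < e. Listing each simplex with vertices in this order, K has dimension 1 with simplices:

  0-simplices (5): a, b, c, d, e
  1-simplices (6): ab, ac, ad, ae, be, cd

so the chain groups are C_0 ≅ Z^5, C_1 ≅ Z^6.

The boundary map ∂_1: C_1 → C_0 maps an edge to its endpoints' difference, ∂[p,q] = q − p. For instance
  ∂ae = e − a.
The 5×6 boundary matrix has rank 4 and Smith normal form diag(1,1,1,1).

Computing H_k = (kernel of ∂_k) / (image of ∂_{k+1}):

  H_0: rank C_0 − rank ∂_1 = 5 − 4 = 1, and the invariant factors of ∂_1 are all 1, so H_0 ≅ Z.
  H_1: rank ker ∂_1 − rank ∂_2 = (6 − 4) − 0 = 2, and there is no ∂_2, so H_1 ≅ Z^2.

H_0 = Z,  H_1 = Z^2.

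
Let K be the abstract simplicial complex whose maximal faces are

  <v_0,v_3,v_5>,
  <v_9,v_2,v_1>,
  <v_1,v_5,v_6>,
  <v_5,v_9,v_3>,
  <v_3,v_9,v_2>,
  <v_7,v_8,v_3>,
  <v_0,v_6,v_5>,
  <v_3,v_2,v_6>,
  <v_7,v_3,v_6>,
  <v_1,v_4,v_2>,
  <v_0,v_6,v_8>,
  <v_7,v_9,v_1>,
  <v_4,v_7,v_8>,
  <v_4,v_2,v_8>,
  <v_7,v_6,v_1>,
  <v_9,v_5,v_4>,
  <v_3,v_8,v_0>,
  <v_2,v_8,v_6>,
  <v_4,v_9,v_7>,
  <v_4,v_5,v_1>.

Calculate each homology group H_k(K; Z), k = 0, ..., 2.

H_0 ≅ Z,  H_1 ≅ Z ⊕ Z/2Z,  H_2 = 0.

Order the vertices as v_0 < v_1 < v_2 < v_3 < v_4 < v_5 < v_6 < v_7 < v_8 < v_9. Listing each simplex with vertices in this order, K has dimension 2 with simplices:

  0-simplices (10): [v_0], [v_1], [v_2], [v_3], [v_4], [v_5], [v_6], [v_7], [v_8], [v_9]
  1-simplices (30): (30 of them)
  2-simplices (20): (20 of them)

so the chain groups are C_0 ≅ Z^10, C_1 ≅ Z^30, C_2 ≅ Z^20.

∂_1: C_1 → C_0 sends each edge [p,q] (with p < q) to q − p.
The resulting 10×30 matrix has rank 9, and its Smith normal form has invariant factors (1,1,1,1,1,1,1,1,1).

∂_2: C_2 → C_1 sends each 2-simplex [p,q,r] to [q,r] − [p,r] + [p,q]. For instance
  ∂[v_3,v_6,v_7] = [v_6,v_7] − [v_3,v_7] + [v_3,v_6],
  ∂[v_4,v_7,v_9] = [v_7,v_9] − [v_4,v_9] + [v_4,v_7].
The 30×20 boundary matrix has rank 20 and Smith normal form diag(1,1,1,1,1,1,1,1,1,1,1,1,1,1,1,1,1,1,1,2).

From H_k ≅ ker(∂_k) / im(∂_{k+1}) we obtain:

  H_0: rank C_0 − rank ∂_1 = 10 − 9 = 1, and the invariant factors of ∂_1 are all 1, so H_0 = Z.
  H_1: rank ker ∂_1 − rank ∂_2 = (30 − 9) − 20 = 1, and ∂_2 has invariant factor 2 > 1, so H_1 = Z ⊕ Z/2Z.
  H_2: rank ker ∂_2 − rank ∂_3 = (20 − 20) − 0 = 0, and there is no ∂_3, so H_2 = 0.

(K is a triangulation of the Klein bottle.)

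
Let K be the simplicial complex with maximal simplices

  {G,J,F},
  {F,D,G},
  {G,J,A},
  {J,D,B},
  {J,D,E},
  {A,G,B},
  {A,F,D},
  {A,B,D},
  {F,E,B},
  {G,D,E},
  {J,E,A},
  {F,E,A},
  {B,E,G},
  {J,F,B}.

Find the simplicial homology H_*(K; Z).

H_0 = Z,  H_1 = Z^2,  H_2 = Z.

K has 7 vertices, 21 edges, 14 triangles.
rank ∂_0 = 0, rank ∂_1 = 6 ⇒ b_0 = 7 − 0 − 6 = 1; all invariant factors of ∂_1 are 1 so no torsion. So H_0 ≅ Z.
rank ∂_1 = 6, rank ∂_2 = 13 ⇒ b_1 = 21 − 6 − 13 = 2; all invariant factors of ∂_2 are 1 so no torsion. So H_1 ≅ Z^2.
rank ∂_2 = 13, rank ∂_3 = 0 ⇒ b_2 = 14 − 13 − 0 = 1. So H_2 ≅ Z.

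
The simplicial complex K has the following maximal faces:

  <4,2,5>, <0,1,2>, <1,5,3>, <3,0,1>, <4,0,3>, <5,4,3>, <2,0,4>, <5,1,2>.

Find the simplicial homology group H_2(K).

H_2 = Z.

Take the total order 0 < 1 < 2 < 3 < 4 < 5 on the vertex set. Then K (dimension 2) consists of the simplices:

  0-simplices (6): [0], [1], [2], [3], [4], [5]
  1-simplices (12): [0,1], [0,2], [0,3], [0,4], [1,2], [1,3], [1,5], [2,4], [2,5], [3,4], [3,5], [4,5]
  2-simplices (8): [0,1,2], [0,1,3], [0,2,4], [0,3,4], [1,2,5], [1,3,5], [2,4,5], [3,4,5]

Hence C_0 ≅ Z^6, C_1 ≅ Z^12, C_2 ≅ Z^8.

The boundary map ∂_1: C_1 → C_0 is given by ∂[p,q] = [q] − [p].
As a 6×12 matrix over Z this has rank 5, with invariant factors (1,1,1,1,1).

The boundary map ∂_2: C_2 → C_1 maps a triangle to the signed sum of its edges. For instance
  ∂[0,1,3] = [1,3] − [0,3] + [0,1],
  ∂[0,1,2] = [1,2] − [0,2] + [0,1].
The resulting 12×8 matrix has rank 7, and its Smith normal form has invariant factors (1,1,1,1,1,1,1).

From H_k ≅ ker(∂_k) / im(∂_{k+1}) we obtain:

  H_2: rank ker ∂_2 − rank ∂_3 = (8 − 7) − 0 = 1, and there is no ∂_3, so H_2 ≅ Z.

(K is a triangulation of the 2-sphere S^2.)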